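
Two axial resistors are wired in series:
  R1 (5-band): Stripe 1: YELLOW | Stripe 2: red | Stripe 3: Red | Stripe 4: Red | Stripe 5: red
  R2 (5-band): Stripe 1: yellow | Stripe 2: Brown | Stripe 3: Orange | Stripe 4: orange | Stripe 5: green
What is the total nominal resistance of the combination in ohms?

R1: yellow, red, red → 422; red ×10^2 → 42200 Ω.
R2: yellow, brown, orange → 413; orange ×10^3 → 413000 Ω.
Series: 42200 + 413000 = 455200 Ω.

455200 Ω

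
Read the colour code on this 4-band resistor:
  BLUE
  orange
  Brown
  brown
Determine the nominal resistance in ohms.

630 Ω

Blue → 6 (first significant figure)
Orange → 3 (second significant figure)
Brown → ×10 multiplier
63 × 10 = 630 Ω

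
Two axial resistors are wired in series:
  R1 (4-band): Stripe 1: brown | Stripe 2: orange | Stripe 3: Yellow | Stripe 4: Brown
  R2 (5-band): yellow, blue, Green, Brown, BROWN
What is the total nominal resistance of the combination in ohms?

R1: brown, orange → 13; yellow ×10^4 → 130000 Ω.
R2: yellow, blue, green → 465; brown ×10 → 4650 Ω.
Series: 130000 + 4650 = 134650 Ω.

134650 Ω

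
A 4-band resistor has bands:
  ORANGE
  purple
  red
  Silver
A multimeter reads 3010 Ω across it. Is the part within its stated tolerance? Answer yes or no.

no

Orange → 3 (first significant figure)
Violet → 7 (second significant figure)
Red → ×10^2 multiplier
Silver → ±10% tolerance
37 × 100 = 3700 Ω
Allowed range: 3330 Ω to 4070 Ω.
3010 Ω lies outside that range.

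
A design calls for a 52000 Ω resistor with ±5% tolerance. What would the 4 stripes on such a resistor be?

52000 Ω = 52 × 10^3.
5 → green
2 → red
Multiplier 10^3 → orange.
±5% tolerance → gold.

green, red, orange, gold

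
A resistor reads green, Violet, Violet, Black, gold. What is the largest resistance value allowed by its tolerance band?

Green → 5 (first significant figure)
Violet → 7 (second significant figure)
Violet → 7 (third significant figure)
Black → ×1 multiplier
Gold → ±5% tolerance
577 × 1 = 577 Ω
Largest = 577 × (1 + 5/100) = 605.85 Ω.

605.85 Ω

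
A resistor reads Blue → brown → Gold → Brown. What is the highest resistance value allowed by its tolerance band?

Blue → 6 (first significant figure)
Brown → 1 (second significant figure)
Gold → ×0.1 multiplier
Brown → ±1% tolerance
61 × 0.1 = 6.1 Ω
Highest = 6.1 × (1 + 1/100) = 6.161 Ω.

6.161 Ω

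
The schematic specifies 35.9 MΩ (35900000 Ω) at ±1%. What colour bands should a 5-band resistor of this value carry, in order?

orange, green, white, green, brown

35900000 Ω = 359 × 10^5.
3 → orange
5 → green
9 → white
Multiplier 10^5 → green.
±1% tolerance → brown.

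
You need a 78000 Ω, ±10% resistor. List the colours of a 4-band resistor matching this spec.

78000 Ω = 78 × 10^3.
7 → violet
8 → grey
Multiplier 10^3 → orange.
±10% tolerance → silver.

violet, grey, orange, silver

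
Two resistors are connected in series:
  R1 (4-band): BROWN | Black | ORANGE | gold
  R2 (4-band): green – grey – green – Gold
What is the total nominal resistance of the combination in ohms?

R1: brown, black → 10; orange ×10^3 → 10000 Ω.
R2: green, grey → 58; green ×10^5 → 5800000 Ω.
Series: 10000 + 5800000 = 5810000 Ω.

5810000 Ω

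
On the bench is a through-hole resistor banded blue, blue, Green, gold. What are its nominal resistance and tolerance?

6600000 Ω ±5%

Blue → 6 (first significant figure)
Blue → 6 (second significant figure)
Green → ×10^5 multiplier
Gold → ±5% tolerance
66 × 100000 = 6600000 Ω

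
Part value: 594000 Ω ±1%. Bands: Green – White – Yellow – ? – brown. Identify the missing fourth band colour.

594000 Ω = 594 × 10^3.
The fourth band is the multiplier, 10^3, which is orange.

orange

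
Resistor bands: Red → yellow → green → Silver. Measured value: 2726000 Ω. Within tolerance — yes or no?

no

Red → 2 (first significant figure)
Yellow → 4 (second significant figure)
Green → ×10^5 multiplier
Silver → ±10% tolerance
24 × 100000 = 2400000 Ω
Allowed range: 2160000 Ω to 2640000 Ω.
2726000 Ω lies outside that range.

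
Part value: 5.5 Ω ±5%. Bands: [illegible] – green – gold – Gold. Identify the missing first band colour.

green

5.5 Ω = 55 × 10^-1.
The first band gives digit 5 of the significand, and 5 is green.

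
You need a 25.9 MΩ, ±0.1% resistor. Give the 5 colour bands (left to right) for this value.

red, green, white, green, violet

25900000 Ω = 259 × 10^5.
2 → red
5 → green
9 → white
Multiplier 10^5 → green.
±0.1% tolerance → violet.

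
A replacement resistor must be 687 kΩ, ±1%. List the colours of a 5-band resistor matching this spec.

blue, grey, violet, orange, brown

687000 Ω = 687 × 10^3.
6 → blue
8 → grey
7 → violet
Multiplier 10^3 → orange.
±1% tolerance → brown.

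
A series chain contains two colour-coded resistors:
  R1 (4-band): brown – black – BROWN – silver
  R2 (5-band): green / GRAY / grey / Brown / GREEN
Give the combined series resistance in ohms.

5980 Ω

R1: brown, black → 10; brown ×10 → 100 Ω.
R2: green, grey, grey → 588; brown ×10 → 5880 Ω.
Series: 100 + 5880 = 5980 Ω.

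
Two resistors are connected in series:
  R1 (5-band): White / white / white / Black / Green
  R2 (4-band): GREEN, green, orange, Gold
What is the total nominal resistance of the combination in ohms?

55999 Ω

R1: white, white, white → 999; black ×1 → 999 Ω.
R2: green, green → 55; orange ×10^3 → 55000 Ω.
Series: 999 + 55000 = 55999 Ω.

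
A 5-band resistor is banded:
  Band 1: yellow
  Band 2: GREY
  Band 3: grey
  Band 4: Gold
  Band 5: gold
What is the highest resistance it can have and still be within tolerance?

51.24 Ω

Yellow → 4 (first significant figure)
Grey → 8 (second significant figure)
Grey → 8 (third significant figure)
Gold → ×0.1 multiplier
Gold → ±5% tolerance
488 × 0.1 = 48.8 Ω
Highest = 48.8 × (1 + 5/100) = 51.24 Ω.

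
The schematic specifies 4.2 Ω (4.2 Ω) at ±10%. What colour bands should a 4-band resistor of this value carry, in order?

yellow, red, gold, silver

4.2 Ω = 42 × 10^-1.
4 → yellow
2 → red
Multiplier 10^-1 → gold.
±10% tolerance → silver.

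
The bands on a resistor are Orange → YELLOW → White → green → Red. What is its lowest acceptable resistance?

Orange → 3 (first significant figure)
Yellow → 4 (second significant figure)
White → 9 (third significant figure)
Green → ×10^5 multiplier
Red → ±2% tolerance
349 × 100000 = 34900000 Ω
Lowest = 34900000 × (1 − 2/100) = 34202000 Ω.

34202000 Ω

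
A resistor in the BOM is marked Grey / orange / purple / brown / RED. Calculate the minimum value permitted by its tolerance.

8202.6 Ω

Grey → 8 (first significant figure)
Orange → 3 (second significant figure)
Violet → 7 (third significant figure)
Brown → ×10 multiplier
Red → ±2% tolerance
837 × 10 = 8370 Ω
Minimum = 8370 × (1 − 2/100) = 8202.6 Ω.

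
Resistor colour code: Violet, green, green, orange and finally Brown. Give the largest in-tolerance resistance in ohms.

Violet → 7 (first significant figure)
Green → 5 (second significant figure)
Green → 5 (third significant figure)
Orange → ×10^3 multiplier
Brown → ±1% tolerance
755 × 1000 = 755000 Ω
Largest = 755000 × (1 + 1/100) = 762550 Ω.

762550 Ω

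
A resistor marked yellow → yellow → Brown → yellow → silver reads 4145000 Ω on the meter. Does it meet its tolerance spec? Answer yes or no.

Yellow → 4 (first significant figure)
Yellow → 4 (second significant figure)
Brown → 1 (third significant figure)
Yellow → ×10^4 multiplier
Silver → ±10% tolerance
441 × 10000 = 4410000 Ω
Allowed range: 3969000 Ω to 4851000 Ω.
4145000 Ω lies inside that range.

yes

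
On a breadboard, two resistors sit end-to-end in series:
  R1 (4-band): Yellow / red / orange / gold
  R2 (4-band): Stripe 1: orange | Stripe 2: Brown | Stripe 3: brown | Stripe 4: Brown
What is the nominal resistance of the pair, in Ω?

R1: yellow, red → 42; orange ×10^3 → 42000 Ω.
R2: orange, brown → 31; brown ×10 → 310 Ω.
Series: 42000 + 310 = 42310 Ω.

42310 Ω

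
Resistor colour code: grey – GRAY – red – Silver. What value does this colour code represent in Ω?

8800 Ω

Grey → 8 (first significant figure)
Grey → 8 (second significant figure)
Red → ×10^2 multiplier
88 × 100 = 8800 Ω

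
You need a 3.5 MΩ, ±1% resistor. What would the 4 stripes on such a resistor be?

orange, green, green, brown

3500000 Ω = 35 × 10^5.
3 → orange
5 → green
Multiplier 10^5 → green.
±1% tolerance → brown.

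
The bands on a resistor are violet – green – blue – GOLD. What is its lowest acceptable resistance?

Violet → 7 (first significant figure)
Green → 5 (second significant figure)
Blue → ×10^6 multiplier
Gold → ±5% tolerance
75 × 1000000 = 75000000 Ω
Lowest = 75000000 × (1 − 5/100) = 71250000 Ω.

71250000 Ω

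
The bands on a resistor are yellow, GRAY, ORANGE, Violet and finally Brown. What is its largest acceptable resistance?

Yellow → 4 (first significant figure)
Grey → 8 (second significant figure)
Orange → 3 (third significant figure)
Violet → ×10^7 multiplier
Brown → ±1% tolerance
483 × 10000000 = 4830000000 Ω
Largest = 4830000000 × (1 + 1/100) = 4878300000 Ω.

4878300000 Ω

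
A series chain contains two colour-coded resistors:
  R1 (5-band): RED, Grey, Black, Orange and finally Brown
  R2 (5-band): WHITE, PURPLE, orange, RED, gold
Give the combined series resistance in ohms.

377300 Ω

R1: red, grey, black → 280; orange ×10^3 → 280000 Ω.
R2: white, violet, orange → 973; red ×10^2 → 97300 Ω.
Series: 280000 + 97300 = 377300 Ω.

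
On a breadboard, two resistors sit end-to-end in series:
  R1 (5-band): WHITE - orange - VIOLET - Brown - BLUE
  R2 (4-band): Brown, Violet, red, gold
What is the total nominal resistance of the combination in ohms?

R1: white, orange, violet → 937; brown ×10 → 9370 Ω.
R2: brown, violet → 17; red ×10^2 → 1700 Ω.
Series: 9370 + 1700 = 11070 Ω.

11070 Ω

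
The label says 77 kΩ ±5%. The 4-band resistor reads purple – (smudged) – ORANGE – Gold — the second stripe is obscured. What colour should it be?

violet

77000 Ω = 77 × 10^3.
The second band gives digit 7 of the significand, and 7 is violet.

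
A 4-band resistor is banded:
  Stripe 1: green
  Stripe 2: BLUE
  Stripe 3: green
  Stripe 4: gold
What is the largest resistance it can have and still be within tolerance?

5880000 Ω

Green → 5 (first significant figure)
Blue → 6 (second significant figure)
Green → ×10^5 multiplier
Gold → ±5% tolerance
56 × 100000 = 5600000 Ω
Largest = 5600000 × (1 + 5/100) = 5880000 Ω.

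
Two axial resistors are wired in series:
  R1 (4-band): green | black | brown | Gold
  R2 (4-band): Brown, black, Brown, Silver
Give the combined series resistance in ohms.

600 Ω

R1: green, black → 50; brown ×10 → 500 Ω.
R2: brown, black → 10; brown ×10 → 100 Ω.
Series: 500 + 100 = 600 Ω.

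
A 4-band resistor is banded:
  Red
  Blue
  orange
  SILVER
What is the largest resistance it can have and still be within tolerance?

28600 Ω

Red → 2 (first significant figure)
Blue → 6 (second significant figure)
Orange → ×10^3 multiplier
Silver → ±10% tolerance
26 × 1000 = 26000 Ω
Largest = 26000 × (1 + 10/100) = 28600 Ω.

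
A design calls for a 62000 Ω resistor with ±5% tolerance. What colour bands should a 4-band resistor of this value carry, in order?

62000 Ω = 62 × 10^3.
6 → blue
2 → red
Multiplier 10^3 → orange.
±5% tolerance → gold.

blue, red, orange, gold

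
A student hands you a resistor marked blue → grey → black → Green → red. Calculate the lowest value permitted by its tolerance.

Blue → 6 (first significant figure)
Grey → 8 (second significant figure)
Black → 0 (third significant figure)
Green → ×10^5 multiplier
Red → ±2% tolerance
680 × 100000 = 68000000 Ω
Lowest = 68000000 × (1 − 2/100) = 66640000 Ω.

66640000 Ω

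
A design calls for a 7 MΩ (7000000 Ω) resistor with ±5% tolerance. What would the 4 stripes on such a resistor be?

violet, black, green, gold

7000000 Ω = 70 × 10^5.
7 → violet
0 → black
Multiplier 10^5 → green.
±5% tolerance → gold.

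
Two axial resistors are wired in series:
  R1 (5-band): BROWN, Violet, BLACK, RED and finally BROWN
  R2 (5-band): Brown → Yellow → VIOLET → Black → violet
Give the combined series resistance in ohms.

17147 Ω

R1: brown, violet, black → 170; red ×10^2 → 17000 Ω.
R2: brown, yellow, violet → 147; black ×1 → 147 Ω.
Series: 17000 + 147 = 17147 Ω.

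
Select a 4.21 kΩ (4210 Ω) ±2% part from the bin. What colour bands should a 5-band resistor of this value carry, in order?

yellow, red, brown, brown, red

4210 Ω = 421 × 10^1.
4 → yellow
2 → red
1 → brown
Multiplier 10^1 → brown.
±2% tolerance → red.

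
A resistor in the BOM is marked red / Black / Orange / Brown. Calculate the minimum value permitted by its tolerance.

19800 Ω

Red → 2 (first significant figure)
Black → 0 (second significant figure)
Orange → ×10^3 multiplier
Brown → ±1% tolerance
20 × 1000 = 20000 Ω
Minimum = 20000 × (1 − 1/100) = 19800 Ω.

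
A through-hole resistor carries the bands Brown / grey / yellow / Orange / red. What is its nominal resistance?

Brown → 1 (first significant figure)
Grey → 8 (second significant figure)
Yellow → 4 (third significant figure)
Orange → ×10^3 multiplier
184 × 1000 = 184000 Ω

184000 Ω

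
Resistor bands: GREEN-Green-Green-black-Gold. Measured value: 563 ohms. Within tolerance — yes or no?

yes

Green → 5 (first significant figure)
Green → 5 (second significant figure)
Green → 5 (third significant figure)
Black → ×1 multiplier
Gold → ±5% tolerance
555 × 1 = 555 Ω
Allowed range: 527.25 Ω to 582.75 Ω.
563 ohms lies inside that range.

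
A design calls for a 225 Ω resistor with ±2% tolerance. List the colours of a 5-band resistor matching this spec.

red, red, green, black, red

225 Ω = 225 × 10^0.
2 → red
2 → red
5 → green
Multiplier 10^0 → black.
±2% tolerance → red.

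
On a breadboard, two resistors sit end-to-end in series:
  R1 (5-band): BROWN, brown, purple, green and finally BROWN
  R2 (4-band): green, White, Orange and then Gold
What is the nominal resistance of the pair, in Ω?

11759000 Ω

R1: brown, brown, violet → 117; green ×10^5 → 11700000 Ω.
R2: green, white → 59; orange ×10^3 → 59000 Ω.
Series: 11700000 + 59000 = 11759000 Ω.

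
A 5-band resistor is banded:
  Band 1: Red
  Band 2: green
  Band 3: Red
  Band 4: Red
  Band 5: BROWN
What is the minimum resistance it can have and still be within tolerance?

24948 Ω

Red → 2 (first significant figure)
Green → 5 (second significant figure)
Red → 2 (third significant figure)
Red → ×10^2 multiplier
Brown → ±1% tolerance
252 × 100 = 25200 Ω
Minimum = 25200 × (1 − 1/100) = 24948 Ω.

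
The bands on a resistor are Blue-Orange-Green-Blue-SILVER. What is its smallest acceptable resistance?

Blue → 6 (first significant figure)
Orange → 3 (second significant figure)
Green → 5 (third significant figure)
Blue → ×10^6 multiplier
Silver → ±10% tolerance
635 × 1000000 = 635000000 Ω
Smallest = 635000000 × (1 − 10/100) = 571500000 Ω.

571500000 Ω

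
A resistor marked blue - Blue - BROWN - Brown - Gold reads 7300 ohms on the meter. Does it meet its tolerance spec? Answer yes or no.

Blue → 6 (first significant figure)
Blue → 6 (second significant figure)
Brown → 1 (third significant figure)
Brown → ×10 multiplier
Gold → ±5% tolerance
661 × 10 = 6610 Ω
Allowed range: 6279.5 Ω to 6940.5 Ω.
7300 ohms lies outside that range.

no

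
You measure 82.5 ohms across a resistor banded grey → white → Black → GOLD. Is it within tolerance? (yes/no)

Grey → 8 (first significant figure)
White → 9 (second significant figure)
Black → ×1 multiplier
Gold → ±5% tolerance
89 × 1 = 89 Ω
Allowed range: 84.55 Ω to 93.45 Ω.
82.5 ohms lies outside that range.

no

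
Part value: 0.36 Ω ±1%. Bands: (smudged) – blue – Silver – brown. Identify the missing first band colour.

orange

0.36 Ω = 36 × 10^-2.
The first band gives digit 3 of the significand, and 3 is orange.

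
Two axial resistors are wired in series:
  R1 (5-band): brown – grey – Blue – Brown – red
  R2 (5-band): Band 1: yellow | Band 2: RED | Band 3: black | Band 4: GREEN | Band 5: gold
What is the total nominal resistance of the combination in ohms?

R1: brown, grey, blue → 186; brown ×10 → 1860 Ω.
R2: yellow, red, black → 420; green ×10^5 → 42000000 Ω.
Series: 1860 + 42000000 = 42001860 Ω.

42001860 Ω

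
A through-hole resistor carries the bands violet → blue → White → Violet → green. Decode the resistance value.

Violet → 7 (first significant figure)
Blue → 6 (second significant figure)
White → 9 (third significant figure)
Violet → ×10^7 multiplier
769 × 10000000 = 7690000000 Ω

7690000000 Ω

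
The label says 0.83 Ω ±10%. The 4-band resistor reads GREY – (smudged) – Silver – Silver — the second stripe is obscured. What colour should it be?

orange

0.83 Ω = 83 × 10^-2.
The second band gives digit 3 of the significand, and 3 is orange.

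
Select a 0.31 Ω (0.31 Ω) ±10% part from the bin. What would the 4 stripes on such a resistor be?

0.31 Ω = 31 × 10^-2.
3 → orange
1 → brown
Multiplier 10^-2 → silver.
±10% tolerance → silver.

orange, brown, silver, silver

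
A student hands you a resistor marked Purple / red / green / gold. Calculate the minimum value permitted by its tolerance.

Violet → 7 (first significant figure)
Red → 2 (second significant figure)
Green → ×10^5 multiplier
Gold → ±5% tolerance
72 × 100000 = 7200000 Ω
Minimum = 7200000 × (1 − 5/100) = 6840000 Ω.

6840000 Ω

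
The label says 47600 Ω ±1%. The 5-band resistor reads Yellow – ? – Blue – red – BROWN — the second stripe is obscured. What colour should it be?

violet

47600 Ω = 476 × 10^2.
The second band gives digit 7 of the significand, and 7 is violet.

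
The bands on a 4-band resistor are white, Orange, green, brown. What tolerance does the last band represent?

±1%

The last band, brown, is the tolerance band.
Brown corresponds to ±1%.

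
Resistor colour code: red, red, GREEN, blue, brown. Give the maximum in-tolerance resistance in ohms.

227250000 Ω

Red → 2 (first significant figure)
Red → 2 (second significant figure)
Green → 5 (third significant figure)
Blue → ×10^6 multiplier
Brown → ±1% tolerance
225 × 1000000 = 225000000 Ω
Maximum = 225000000 × (1 + 1/100) = 227250000 Ω.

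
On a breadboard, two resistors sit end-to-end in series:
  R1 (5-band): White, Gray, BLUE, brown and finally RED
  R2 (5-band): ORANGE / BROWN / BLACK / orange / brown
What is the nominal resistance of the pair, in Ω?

R1: white, grey, blue → 986; brown ×10 → 9860 Ω.
R2: orange, brown, black → 310; orange ×10^3 → 310000 Ω.
Series: 9860 + 310000 = 319860 Ω.

319860 Ω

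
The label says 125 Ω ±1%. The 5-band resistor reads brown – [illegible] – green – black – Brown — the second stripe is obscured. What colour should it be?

red

125 Ω = 125 × 10^0.
The second band gives digit 2 of the significand, and 2 is red.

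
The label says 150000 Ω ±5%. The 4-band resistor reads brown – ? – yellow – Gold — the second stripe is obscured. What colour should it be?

green

150000 Ω = 15 × 10^4.
The second band gives digit 5 of the significand, and 5 is green.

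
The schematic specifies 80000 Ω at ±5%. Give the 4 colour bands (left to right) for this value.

grey, black, orange, gold

80000 Ω = 80 × 10^3.
8 → grey
0 → black
Multiplier 10^3 → orange.
±5% tolerance → gold.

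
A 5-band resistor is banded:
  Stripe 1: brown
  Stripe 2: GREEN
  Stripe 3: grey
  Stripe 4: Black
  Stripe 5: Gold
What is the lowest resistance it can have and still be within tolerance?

Brown → 1 (first significant figure)
Green → 5 (second significant figure)
Grey → 8 (third significant figure)
Black → ×1 multiplier
Gold → ±5% tolerance
158 × 1 = 158 Ω
Lowest = 158 × (1 − 5/100) = 150.1 Ω.

150.1 Ω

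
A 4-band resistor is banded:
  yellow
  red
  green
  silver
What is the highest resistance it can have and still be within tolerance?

4620000 Ω

Yellow → 4 (first significant figure)
Red → 2 (second significant figure)
Green → ×10^5 multiplier
Silver → ±10% tolerance
42 × 100000 = 4200000 Ω
Highest = 4200000 × (1 + 10/100) = 4620000 Ω.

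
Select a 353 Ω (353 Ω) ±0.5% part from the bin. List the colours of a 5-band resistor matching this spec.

orange, green, orange, black, green

353 Ω = 353 × 10^0.
3 → orange
5 → green
3 → orange
Multiplier 10^0 → black.
±0.5% tolerance → green.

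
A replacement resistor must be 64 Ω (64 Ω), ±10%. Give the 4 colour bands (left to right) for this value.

64 Ω = 64 × 10^0.
6 → blue
4 → yellow
Multiplier 10^0 → black.
±10% tolerance → silver.

blue, yellow, black, silver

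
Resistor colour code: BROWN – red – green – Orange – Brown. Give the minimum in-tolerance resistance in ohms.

123750 Ω

Brown → 1 (first significant figure)
Red → 2 (second significant figure)
Green → 5 (third significant figure)
Orange → ×10^3 multiplier
Brown → ±1% tolerance
125 × 1000 = 125000 Ω
Minimum = 125000 × (1 − 1/100) = 123750 Ω.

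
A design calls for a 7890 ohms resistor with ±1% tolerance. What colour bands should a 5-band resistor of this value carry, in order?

violet, grey, white, brown, brown

7890 Ω = 789 × 10^1.
7 → violet
8 → grey
9 → white
Multiplier 10^1 → brown.
±1% tolerance → brown.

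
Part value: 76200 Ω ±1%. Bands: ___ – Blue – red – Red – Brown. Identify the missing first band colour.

76200 Ω = 762 × 10^2.
The first band gives digit 7 of the significand, and 7 is violet.

violet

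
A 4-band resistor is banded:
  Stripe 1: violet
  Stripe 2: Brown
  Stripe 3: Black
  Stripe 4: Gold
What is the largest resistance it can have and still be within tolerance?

74.55 Ω

Violet → 7 (first significant figure)
Brown → 1 (second significant figure)
Black → ×1 multiplier
Gold → ±5% tolerance
71 × 1 = 71 Ω
Largest = 71 × (1 + 5/100) = 74.55 Ω.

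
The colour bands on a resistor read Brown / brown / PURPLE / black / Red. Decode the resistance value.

Brown → 1 (first significant figure)
Brown → 1 (second significant figure)
Violet → 7 (third significant figure)
Black → ×1 multiplier
117 × 1 = 117 Ω

117 Ω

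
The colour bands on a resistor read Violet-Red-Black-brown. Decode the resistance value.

Violet → 7 (first significant figure)
Red → 2 (second significant figure)
Black → ×1 multiplier
72 × 1 = 72 Ω

72 Ω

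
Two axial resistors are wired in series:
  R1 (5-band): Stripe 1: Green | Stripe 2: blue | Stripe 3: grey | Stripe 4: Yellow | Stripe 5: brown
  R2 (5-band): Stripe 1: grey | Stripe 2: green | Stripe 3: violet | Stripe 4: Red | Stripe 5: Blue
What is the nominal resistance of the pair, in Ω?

5765700 Ω

R1: green, blue, grey → 568; yellow ×10^4 → 5680000 Ω.
R2: grey, green, violet → 857; red ×10^2 → 85700 Ω.
Series: 5680000 + 85700 = 5765700 Ω.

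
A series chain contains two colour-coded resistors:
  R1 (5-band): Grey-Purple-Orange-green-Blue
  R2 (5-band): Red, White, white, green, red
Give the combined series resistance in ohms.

R1: grey, violet, orange → 873; green ×10^5 → 87300000 Ω.
R2: red, white, white → 299; green ×10^5 → 29900000 Ω.
Series: 87300000 + 29900000 = 117200000 Ω.

117200000 Ω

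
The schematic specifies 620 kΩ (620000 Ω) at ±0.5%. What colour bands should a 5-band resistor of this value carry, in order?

620000 Ω = 620 × 10^3.
6 → blue
2 → red
0 → black
Multiplier 10^3 → orange.
±0.5% tolerance → green.

blue, red, black, orange, green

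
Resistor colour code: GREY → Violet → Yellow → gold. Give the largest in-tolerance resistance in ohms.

913500 Ω

Grey → 8 (first significant figure)
Violet → 7 (second significant figure)
Yellow → ×10^4 multiplier
Gold → ±5% tolerance
87 × 10000 = 870000 Ω
Largest = 870000 × (1 + 5/100) = 913500 Ω.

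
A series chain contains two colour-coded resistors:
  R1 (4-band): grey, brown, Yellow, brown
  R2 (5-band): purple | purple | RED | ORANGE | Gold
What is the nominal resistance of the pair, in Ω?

R1: grey, brown → 81; yellow ×10^4 → 810000 Ω.
R2: violet, violet, red → 772; orange ×10^3 → 772000 Ω.
Series: 810000 + 772000 = 1582000 Ω.

1582000 Ω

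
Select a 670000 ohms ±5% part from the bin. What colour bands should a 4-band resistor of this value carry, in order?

670000 Ω = 67 × 10^4.
6 → blue
7 → violet
Multiplier 10^4 → yellow.
±5% tolerance → gold.

blue, violet, yellow, gold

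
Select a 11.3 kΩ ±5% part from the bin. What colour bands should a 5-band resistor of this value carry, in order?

brown, brown, orange, red, gold

11300 Ω = 113 × 10^2.
1 → brown
1 → brown
3 → orange
Multiplier 10^2 → red.
±5% tolerance → gold.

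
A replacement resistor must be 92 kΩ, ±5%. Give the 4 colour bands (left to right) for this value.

white, red, orange, gold

92000 Ω = 92 × 10^3.
9 → white
2 → red
Multiplier 10^3 → orange.
±5% tolerance → gold.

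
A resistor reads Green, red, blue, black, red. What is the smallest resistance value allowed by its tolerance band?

Green → 5 (first significant figure)
Red → 2 (second significant figure)
Blue → 6 (third significant figure)
Black → ×1 multiplier
Red → ±2% tolerance
526 × 1 = 526 Ω
Smallest = 526 × (1 − 2/100) = 515.48 Ω.

515.48 Ω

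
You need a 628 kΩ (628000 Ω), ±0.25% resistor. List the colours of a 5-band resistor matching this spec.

blue, red, grey, orange, blue

628000 Ω = 628 × 10^3.
6 → blue
2 → red
8 → grey
Multiplier 10^3 → orange.
±0.25% tolerance → blue.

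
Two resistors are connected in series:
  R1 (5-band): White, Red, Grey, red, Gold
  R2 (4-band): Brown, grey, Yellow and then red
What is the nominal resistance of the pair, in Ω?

R1: white, red, grey → 928; red ×10^2 → 92800 Ω.
R2: brown, grey → 18; yellow ×10^4 → 180000 Ω.
Series: 92800 + 180000 = 272800 Ω.

272800 Ω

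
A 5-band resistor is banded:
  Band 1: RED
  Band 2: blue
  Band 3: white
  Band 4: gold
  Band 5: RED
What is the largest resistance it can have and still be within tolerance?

27.438 Ω

Red → 2 (first significant figure)
Blue → 6 (second significant figure)
White → 9 (third significant figure)
Gold → ×0.1 multiplier
Red → ±2% tolerance
269 × 0.1 = 26.9 Ω
Largest = 26.9 × (1 + 2/100) = 27.438 Ω.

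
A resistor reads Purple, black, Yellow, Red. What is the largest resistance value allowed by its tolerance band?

Violet → 7 (first significant figure)
Black → 0 (second significant figure)
Yellow → ×10^4 multiplier
Red → ±2% tolerance
70 × 10000 = 700000 Ω
Largest = 700000 × (1 + 2/100) = 714000 Ω.

714000 Ω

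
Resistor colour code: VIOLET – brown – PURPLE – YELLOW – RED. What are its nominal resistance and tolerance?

7170000 Ω ±2%

Violet → 7 (first significant figure)
Brown → 1 (second significant figure)
Violet → 7 (third significant figure)
Yellow → ×10^4 multiplier
Red → ±2% tolerance
717 × 10000 = 7170000 Ω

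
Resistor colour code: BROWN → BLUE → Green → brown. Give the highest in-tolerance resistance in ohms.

1616000 Ω

Brown → 1 (first significant figure)
Blue → 6 (second significant figure)
Green → ×10^5 multiplier
Brown → ±1% tolerance
16 × 100000 = 1600000 Ω
Highest = 1600000 × (1 + 1/100) = 1616000 Ω.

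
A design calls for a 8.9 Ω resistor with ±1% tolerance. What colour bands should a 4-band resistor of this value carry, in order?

grey, white, gold, brown

8.9 Ω = 89 × 10^-1.
8 → grey
9 → white
Multiplier 10^-1 → gold.
±1% tolerance → brown.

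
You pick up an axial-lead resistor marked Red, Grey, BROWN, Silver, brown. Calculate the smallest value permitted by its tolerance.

2.7819 Ω

Red → 2 (first significant figure)
Grey → 8 (second significant figure)
Brown → 1 (third significant figure)
Silver → ×0.01 multiplier
Brown → ±1% tolerance
281 × 0.01 = 2.81 Ω
Smallest = 2.81 × (1 − 1/100) = 2.7819 Ω.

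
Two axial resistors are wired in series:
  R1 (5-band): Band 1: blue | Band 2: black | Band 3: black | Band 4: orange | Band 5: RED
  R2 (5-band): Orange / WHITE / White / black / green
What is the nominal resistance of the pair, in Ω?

600399 Ω

R1: blue, black, black → 600; orange ×10^3 → 600000 Ω.
R2: orange, white, white → 399; black ×1 → 399 Ω.
Series: 600000 + 399 = 600399 Ω.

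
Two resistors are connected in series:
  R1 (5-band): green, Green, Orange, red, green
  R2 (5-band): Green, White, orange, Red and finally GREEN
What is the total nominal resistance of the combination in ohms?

114600 Ω

R1: green, green, orange → 553; red ×10^2 → 55300 Ω.
R2: green, white, orange → 593; red ×10^2 → 59300 Ω.
Series: 55300 + 59300 = 114600 Ω.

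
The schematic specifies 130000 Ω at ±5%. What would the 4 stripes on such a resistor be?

brown, orange, yellow, gold

130000 Ω = 13 × 10^4.
1 → brown
3 → orange
Multiplier 10^4 → yellow.
±5% tolerance → gold.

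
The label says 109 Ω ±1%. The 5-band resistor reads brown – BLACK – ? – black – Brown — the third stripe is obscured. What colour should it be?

white

109 Ω = 109 × 10^0.
The third band gives digit 9 of the significand, and 9 is white.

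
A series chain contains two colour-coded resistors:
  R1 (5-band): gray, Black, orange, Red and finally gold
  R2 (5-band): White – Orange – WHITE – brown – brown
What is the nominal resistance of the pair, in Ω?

89690 Ω

R1: grey, black, orange → 803; red ×10^2 → 80300 Ω.
R2: white, orange, white → 939; brown ×10 → 9390 Ω.
Series: 80300 + 9390 = 89690 Ω.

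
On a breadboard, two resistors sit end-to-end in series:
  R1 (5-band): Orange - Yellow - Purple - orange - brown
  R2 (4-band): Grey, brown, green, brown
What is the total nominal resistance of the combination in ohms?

R1: orange, yellow, violet → 347; orange ×10^3 → 347000 Ω.
R2: grey, brown → 81; green ×10^5 → 8100000 Ω.
Series: 347000 + 8100000 = 8447000 Ω.

8447000 Ω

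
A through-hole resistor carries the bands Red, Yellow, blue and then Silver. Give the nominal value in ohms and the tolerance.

Red → 2 (first significant figure)
Yellow → 4 (second significant figure)
Blue → ×10^6 multiplier
Silver → ±10% tolerance
24 × 1000000 = 24000000 Ω

24000000 Ω ±10%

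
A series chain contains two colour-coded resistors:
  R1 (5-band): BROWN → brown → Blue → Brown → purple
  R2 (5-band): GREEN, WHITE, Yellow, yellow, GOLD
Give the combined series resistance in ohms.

R1: brown, brown, blue → 116; brown ×10 → 1160 Ω.
R2: green, white, yellow → 594; yellow ×10^4 → 5940000 Ω.
Series: 1160 + 5940000 = 5941160 Ω.

5941160 Ω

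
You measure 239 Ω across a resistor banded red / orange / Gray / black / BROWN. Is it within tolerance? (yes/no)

Red → 2 (first significant figure)
Orange → 3 (second significant figure)
Grey → 8 (third significant figure)
Black → ×1 multiplier
Brown → ±1% tolerance
238 × 1 = 238 Ω
Allowed range: 235.62 Ω to 240.38 Ω.
239 Ω lies inside that range.

yes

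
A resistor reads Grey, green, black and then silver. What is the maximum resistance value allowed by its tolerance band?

93.5 Ω

Grey → 8 (first significant figure)
Green → 5 (second significant figure)
Black → ×1 multiplier
Silver → ±10% tolerance
85 × 1 = 85 Ω
Maximum = 85 × (1 + 10/100) = 93.5 Ω.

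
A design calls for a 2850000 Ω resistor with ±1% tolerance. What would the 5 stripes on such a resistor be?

2850000 Ω = 285 × 10^4.
2 → red
8 → grey
5 → green
Multiplier 10^4 → yellow.
±1% tolerance → brown.

red, grey, green, yellow, brown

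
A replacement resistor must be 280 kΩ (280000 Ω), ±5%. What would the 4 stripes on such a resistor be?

280000 Ω = 28 × 10^4.
2 → red
8 → grey
Multiplier 10^4 → yellow.
±5% tolerance → gold.

red, grey, yellow, gold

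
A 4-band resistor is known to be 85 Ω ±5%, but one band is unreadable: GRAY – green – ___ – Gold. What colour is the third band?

85 Ω = 85 × 10^0.
The third band is the multiplier, 10^0, which is black.

black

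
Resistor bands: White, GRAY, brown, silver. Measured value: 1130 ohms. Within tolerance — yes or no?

White → 9 (first significant figure)
Grey → 8 (second significant figure)
Brown → ×10 multiplier
Silver → ±10% tolerance
98 × 10 = 980 Ω
Allowed range: 882 Ω to 1078 Ω.
1130 ohms lies outside that range.

no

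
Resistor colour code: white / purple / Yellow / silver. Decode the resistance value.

White → 9 (first significant figure)
Violet → 7 (second significant figure)
Yellow → ×10^4 multiplier
97 × 10000 = 970000 Ω

970000 Ω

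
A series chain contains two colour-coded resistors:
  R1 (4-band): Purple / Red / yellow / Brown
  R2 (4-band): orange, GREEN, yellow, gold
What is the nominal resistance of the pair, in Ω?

1070000 Ω

R1: violet, red → 72; yellow ×10^4 → 720000 Ω.
R2: orange, green → 35; yellow ×10^4 → 350000 Ω.
Series: 720000 + 350000 = 1070000 Ω.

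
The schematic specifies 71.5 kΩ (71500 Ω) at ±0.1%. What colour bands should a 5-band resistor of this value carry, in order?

71500 Ω = 715 × 10^2.
7 → violet
1 → brown
5 → green
Multiplier 10^2 → red.
±0.1% tolerance → violet.

violet, brown, green, red, violet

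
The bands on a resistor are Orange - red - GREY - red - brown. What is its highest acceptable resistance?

Orange → 3 (first significant figure)
Red → 2 (second significant figure)
Grey → 8 (third significant figure)
Red → ×10^2 multiplier
Brown → ±1% tolerance
328 × 100 = 32800 Ω
Highest = 32800 × (1 + 1/100) = 33128 Ω.

33128 Ω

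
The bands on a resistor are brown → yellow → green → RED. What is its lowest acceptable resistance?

Brown → 1 (first significant figure)
Yellow → 4 (second significant figure)
Green → ×10^5 multiplier
Red → ±2% tolerance
14 × 100000 = 1400000 Ω
Lowest = 1400000 × (1 − 2/100) = 1372000 Ω.

1372000 Ω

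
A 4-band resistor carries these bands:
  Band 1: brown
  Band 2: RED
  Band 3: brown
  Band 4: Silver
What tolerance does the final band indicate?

±10%

The last band, silver, is the tolerance band.
Silver corresponds to ±10%.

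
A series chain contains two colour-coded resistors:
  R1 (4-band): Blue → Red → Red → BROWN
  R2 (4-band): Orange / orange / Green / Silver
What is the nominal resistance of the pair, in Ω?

3306200 Ω

R1: blue, red → 62; red ×10^2 → 6200 Ω.
R2: orange, orange → 33; green ×10^5 → 3300000 Ω.
Series: 6200 + 3300000 = 3306200 Ω.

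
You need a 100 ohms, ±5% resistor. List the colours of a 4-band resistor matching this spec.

brown, black, brown, gold

100 Ω = 10 × 10^1.
1 → brown
0 → black
Multiplier 10^1 → brown.
±5% tolerance → gold.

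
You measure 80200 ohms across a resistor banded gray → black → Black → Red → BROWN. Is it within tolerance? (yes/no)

yes

Grey → 8 (first significant figure)
Black → 0 (second significant figure)
Black → 0 (third significant figure)
Red → ×10^2 multiplier
Brown → ±1% tolerance
800 × 100 = 80000 Ω
Allowed range: 79200 Ω to 80800 Ω.
80200 ohms lies inside that range.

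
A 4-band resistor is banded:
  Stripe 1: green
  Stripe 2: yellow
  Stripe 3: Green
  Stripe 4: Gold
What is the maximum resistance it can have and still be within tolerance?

Green → 5 (first significant figure)
Yellow → 4 (second significant figure)
Green → ×10^5 multiplier
Gold → ±5% tolerance
54 × 100000 = 5400000 Ω
Maximum = 5400000 × (1 + 5/100) = 5670000 Ω.

5670000 Ω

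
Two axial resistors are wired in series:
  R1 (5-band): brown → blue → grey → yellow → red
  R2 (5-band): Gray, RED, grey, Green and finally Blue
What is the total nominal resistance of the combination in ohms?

84480000 Ω

R1: brown, blue, grey → 168; yellow ×10^4 → 1680000 Ω.
R2: grey, red, grey → 828; green ×10^5 → 82800000 Ω.
Series: 1680000 + 82800000 = 84480000 Ω.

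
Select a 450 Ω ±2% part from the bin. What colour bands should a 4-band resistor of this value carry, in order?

450 Ω = 45 × 10^1.
4 → yellow
5 → green
Multiplier 10^1 → brown.
±2% tolerance → red.

yellow, green, brown, red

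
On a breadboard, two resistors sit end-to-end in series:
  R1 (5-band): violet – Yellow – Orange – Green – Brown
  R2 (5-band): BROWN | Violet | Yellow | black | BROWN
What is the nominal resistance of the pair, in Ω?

R1: violet, yellow, orange → 743; green ×10^5 → 74300000 Ω.
R2: brown, violet, yellow → 174; black ×1 → 174 Ω.
Series: 74300000 + 174 = 74300174 Ω.

74300174 Ω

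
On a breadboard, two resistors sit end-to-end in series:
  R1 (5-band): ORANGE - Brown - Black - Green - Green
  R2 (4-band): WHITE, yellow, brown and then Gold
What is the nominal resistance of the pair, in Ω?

R1: orange, brown, black → 310; green ×10^5 → 31000000 Ω.
R2: white, yellow → 94; brown ×10 → 940 Ω.
Series: 31000000 + 940 = 31000940 Ω.

31000940 Ω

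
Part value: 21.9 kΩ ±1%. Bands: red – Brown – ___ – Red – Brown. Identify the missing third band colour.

21900 Ω = 219 × 10^2.
The third band gives digit 9 of the significand, and 9 is white.

white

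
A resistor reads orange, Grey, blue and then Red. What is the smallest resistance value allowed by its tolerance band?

37240000 Ω

Orange → 3 (first significant figure)
Grey → 8 (second significant figure)
Blue → ×10^6 multiplier
Red → ±2% tolerance
38 × 1000000 = 38000000 Ω
Smallest = 38000000 × (1 − 2/100) = 37240000 Ω.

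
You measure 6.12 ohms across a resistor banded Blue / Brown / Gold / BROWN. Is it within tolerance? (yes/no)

Blue → 6 (first significant figure)
Brown → 1 (second significant figure)
Gold → ×0.1 multiplier
Brown → ±1% tolerance
61 × 0.1 = 6.1 Ω
Allowed range: 6.039 Ω to 6.161 Ω.
6.12 ohms lies inside that range.

yes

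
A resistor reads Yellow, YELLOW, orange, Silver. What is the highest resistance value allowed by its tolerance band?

48400 Ω

Yellow → 4 (first significant figure)
Yellow → 4 (second significant figure)
Orange → ×10^3 multiplier
Silver → ±10% tolerance
44 × 1000 = 44000 Ω
Highest = 44000 × (1 + 10/100) = 48400 Ω.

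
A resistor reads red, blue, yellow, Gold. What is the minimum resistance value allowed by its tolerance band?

247000 Ω

Red → 2 (first significant figure)
Blue → 6 (second significant figure)
Yellow → ×10^4 multiplier
Gold → ±5% tolerance
26 × 10000 = 260000 Ω
Minimum = 260000 × (1 − 5/100) = 247000 Ω.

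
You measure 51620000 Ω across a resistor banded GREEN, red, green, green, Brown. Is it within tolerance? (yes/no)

Green → 5 (first significant figure)
Red → 2 (second significant figure)
Green → 5 (third significant figure)
Green → ×10^5 multiplier
Brown → ±1% tolerance
525 × 100000 = 52500000 Ω
Allowed range: 51975000 Ω to 53025000 Ω.
51620000 Ω lies outside that range.

no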